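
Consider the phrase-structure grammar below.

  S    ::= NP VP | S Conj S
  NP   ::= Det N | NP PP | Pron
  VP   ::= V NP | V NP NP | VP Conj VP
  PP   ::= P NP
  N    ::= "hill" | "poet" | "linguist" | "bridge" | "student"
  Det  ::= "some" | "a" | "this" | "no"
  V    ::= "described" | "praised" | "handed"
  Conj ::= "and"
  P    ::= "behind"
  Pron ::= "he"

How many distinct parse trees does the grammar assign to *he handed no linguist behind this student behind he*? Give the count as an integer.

The two bracketings:
[S [NP [Pron he]] [VP [V handed] [NP [NP [Det no] [N linguist]] [PP [P behind] [NP [NP [Det this] [N student]] [PP [P behind] [NP [Pron he]]]]]]]]
[S [NP [Pron he]] [VP [V handed] [NP [NP [NP [Det no] [N linguist]] [PP [P behind] [NP [Det this] [N student]]]] [PP [P behind] [NP [Pron he]]]]]]
The trees differ in how a recursive rule is bracketed over the same span.

2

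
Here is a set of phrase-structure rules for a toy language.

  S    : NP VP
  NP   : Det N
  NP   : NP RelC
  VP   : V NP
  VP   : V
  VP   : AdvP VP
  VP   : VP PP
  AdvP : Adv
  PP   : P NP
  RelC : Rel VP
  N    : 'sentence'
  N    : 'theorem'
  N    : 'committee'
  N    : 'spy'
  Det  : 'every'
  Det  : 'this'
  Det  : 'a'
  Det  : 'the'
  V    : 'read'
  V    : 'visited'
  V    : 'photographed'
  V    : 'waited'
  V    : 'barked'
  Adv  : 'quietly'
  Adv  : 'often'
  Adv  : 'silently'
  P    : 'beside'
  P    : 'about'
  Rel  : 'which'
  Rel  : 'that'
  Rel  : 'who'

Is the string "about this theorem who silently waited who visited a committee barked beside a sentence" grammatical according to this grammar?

Ungrammatical

For S → NP VP, no prefix of the string parses as an NP.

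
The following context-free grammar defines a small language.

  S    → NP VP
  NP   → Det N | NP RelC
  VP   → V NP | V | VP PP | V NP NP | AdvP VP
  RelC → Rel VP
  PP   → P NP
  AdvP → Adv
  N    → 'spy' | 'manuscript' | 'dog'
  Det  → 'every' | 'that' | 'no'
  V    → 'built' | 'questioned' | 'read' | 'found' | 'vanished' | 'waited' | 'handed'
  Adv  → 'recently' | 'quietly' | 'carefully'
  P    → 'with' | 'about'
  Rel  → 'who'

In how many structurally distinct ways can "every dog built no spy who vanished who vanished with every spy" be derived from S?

The two bracketings:
[S [NP [Det every] [N dog]] [VP [V built] [NP [NP [NP [Det no] [N spy]] [RelC [Rel who] [VP [V vanished]]]] [RelC [Rel who] [VP [VP [V vanished]] [PP [P with] [NP [Det every] [N spy]]]]]]]]
[S [NP [Det every] [N dog]] [VP [VP [V built] [NP [NP [NP [Det no] [N spy]] [RelC [Rel who] [VP [V vanished]]]] [RelC [Rel who] [VP [V vanished]]]]] [PP [P with] [NP [Det every] [N spy]]]]]
The trees differ in how a recursive rule is bracketed over the same span.

2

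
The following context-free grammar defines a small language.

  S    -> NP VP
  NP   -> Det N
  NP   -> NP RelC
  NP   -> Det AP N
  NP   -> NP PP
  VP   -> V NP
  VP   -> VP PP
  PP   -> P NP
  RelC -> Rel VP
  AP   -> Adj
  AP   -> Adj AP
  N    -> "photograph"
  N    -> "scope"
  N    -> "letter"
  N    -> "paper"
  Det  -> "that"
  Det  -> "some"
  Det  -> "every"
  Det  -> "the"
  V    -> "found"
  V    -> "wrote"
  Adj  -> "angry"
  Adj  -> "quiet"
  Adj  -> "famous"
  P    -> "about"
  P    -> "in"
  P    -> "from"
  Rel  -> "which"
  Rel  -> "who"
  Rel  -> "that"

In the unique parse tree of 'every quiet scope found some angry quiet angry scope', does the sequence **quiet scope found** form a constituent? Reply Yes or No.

No

[S [NP [Det every] [AP [Adj quiet]] [N scope]] [VP [V found] [NP [Det some] [AP [Adj angry] [AP [Adj quiet] [AP [Adj angry]]]] [N scope]]]]
The smallest constituent containing 'quiet scope found' is the S spanning 'every quiet scope found some angry quiet angry scope'; no single node in the tree dominates exactly the given words.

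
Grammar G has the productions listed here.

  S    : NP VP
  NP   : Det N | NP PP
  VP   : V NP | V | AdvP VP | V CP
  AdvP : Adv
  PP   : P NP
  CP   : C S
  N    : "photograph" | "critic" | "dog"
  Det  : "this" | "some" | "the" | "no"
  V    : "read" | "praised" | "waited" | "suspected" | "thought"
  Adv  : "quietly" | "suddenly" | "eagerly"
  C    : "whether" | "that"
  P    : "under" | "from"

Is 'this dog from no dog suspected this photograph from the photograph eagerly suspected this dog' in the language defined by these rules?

For S → NP VP, every NP-prefix leaves a non-VP remainder: after 'this dog' the remainder is not a VP; after 'this dog from no dog' the remainder is not a VP.

Ungrammatical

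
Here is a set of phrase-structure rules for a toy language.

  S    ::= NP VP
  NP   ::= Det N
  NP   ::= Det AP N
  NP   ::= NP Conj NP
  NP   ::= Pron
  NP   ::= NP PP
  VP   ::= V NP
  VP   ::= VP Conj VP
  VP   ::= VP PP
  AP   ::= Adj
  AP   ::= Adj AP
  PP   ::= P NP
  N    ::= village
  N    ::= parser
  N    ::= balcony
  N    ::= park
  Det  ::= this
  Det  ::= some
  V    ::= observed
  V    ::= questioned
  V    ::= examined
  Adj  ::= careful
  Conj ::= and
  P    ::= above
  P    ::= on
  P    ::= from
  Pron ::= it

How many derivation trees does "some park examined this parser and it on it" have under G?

Two of the 3 distinct bracketings:
[S [NP [Det some] [N park]] [VP [V examined] [NP [NP [Det this] [N parser]] [Conj and] [NP [NP [Pron it]] [PP [P on] [NP [Pron it]]]]]]]
[S [NP [Det some] [N park]] [VP [V examined] [NP [NP [NP [Det this] [N parser]] [Conj and] [NP [Pron it]]] [PP [P on] [NP [Pron it]]]]]]
The trees differ in how a recursive rule is bracketed over the same span.

3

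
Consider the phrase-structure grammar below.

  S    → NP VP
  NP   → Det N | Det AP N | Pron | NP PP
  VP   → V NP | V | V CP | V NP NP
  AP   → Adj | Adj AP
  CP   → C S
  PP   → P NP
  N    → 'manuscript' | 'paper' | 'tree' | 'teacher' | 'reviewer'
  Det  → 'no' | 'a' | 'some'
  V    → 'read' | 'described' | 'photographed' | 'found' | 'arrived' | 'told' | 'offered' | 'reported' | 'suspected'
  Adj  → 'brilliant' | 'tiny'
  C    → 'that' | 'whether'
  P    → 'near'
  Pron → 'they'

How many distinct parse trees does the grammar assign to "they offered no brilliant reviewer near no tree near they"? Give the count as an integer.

The two bracketings:
[S [NP [Pron they]] [VP [V offered] [NP [NP [Det no] [AP [Adj brilliant]] [N reviewer]] [PP [P near] [NP [NP [Det no] [N tree]] [PP [P near] [NP [Pron they]]]]]]]]
[S [NP [Pron they]] [VP [V offered] [NP [NP [NP [Det no] [AP [Adj brilliant]] [N reviewer]] [PP [P near] [NP [Det no] [N tree]]]] [PP [P near] [NP [Pron they]]]]]]
The trees differ in how a recursive rule is bracketed over the same span.

2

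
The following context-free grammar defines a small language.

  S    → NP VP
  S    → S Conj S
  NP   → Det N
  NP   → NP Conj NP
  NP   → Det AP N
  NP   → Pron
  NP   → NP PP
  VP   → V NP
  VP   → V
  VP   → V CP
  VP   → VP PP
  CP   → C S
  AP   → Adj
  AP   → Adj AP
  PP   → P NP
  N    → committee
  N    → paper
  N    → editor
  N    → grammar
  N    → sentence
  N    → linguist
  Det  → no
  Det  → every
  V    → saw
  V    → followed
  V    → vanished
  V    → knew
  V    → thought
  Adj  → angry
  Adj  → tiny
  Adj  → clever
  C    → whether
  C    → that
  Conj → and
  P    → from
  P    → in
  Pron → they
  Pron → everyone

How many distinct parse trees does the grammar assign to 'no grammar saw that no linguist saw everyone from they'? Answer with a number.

Two of the 3 distinct bracketings:
[S [NP [Det no] [N grammar]] [VP [V saw] [CP [C that] [S [NP [Det no] [N linguist]] [VP [V saw] [NP [NP [Pron everyone]] [PP [P from] [NP [Pron they]]]]]]]]]
[S [NP [Det no] [N grammar]] [VP [V saw] [CP [C that] [S [NP [Det no] [N linguist]] [VP [VP [V saw] [NP [Pron everyone]]] [PP [P from] [NP [Pron they]]]]]]]]
The difference turns on whether NP → NP PP is used at the relevant span, versus an alternative expansion of NP.

3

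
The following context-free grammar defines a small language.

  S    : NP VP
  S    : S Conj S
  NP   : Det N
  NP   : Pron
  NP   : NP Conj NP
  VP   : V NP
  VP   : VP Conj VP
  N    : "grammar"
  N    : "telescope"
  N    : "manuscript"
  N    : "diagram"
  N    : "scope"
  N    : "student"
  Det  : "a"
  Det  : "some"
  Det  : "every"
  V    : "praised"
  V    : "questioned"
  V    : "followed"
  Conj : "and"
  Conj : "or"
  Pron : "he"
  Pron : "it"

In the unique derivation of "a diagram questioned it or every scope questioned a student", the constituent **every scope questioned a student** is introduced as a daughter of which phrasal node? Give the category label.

[S [S [NP [Det a] [N diagram]] [VP [V questioned] [NP [Pron it]]]] [Conj or] [S [NP [Det every] [N scope]] [VP [V questioned] [NP [Det a] [N student]]]]]
The span 'every scope questioned a student' is the S node built by S → NP VP.
Its mother is the S built by S → S Conj S.

S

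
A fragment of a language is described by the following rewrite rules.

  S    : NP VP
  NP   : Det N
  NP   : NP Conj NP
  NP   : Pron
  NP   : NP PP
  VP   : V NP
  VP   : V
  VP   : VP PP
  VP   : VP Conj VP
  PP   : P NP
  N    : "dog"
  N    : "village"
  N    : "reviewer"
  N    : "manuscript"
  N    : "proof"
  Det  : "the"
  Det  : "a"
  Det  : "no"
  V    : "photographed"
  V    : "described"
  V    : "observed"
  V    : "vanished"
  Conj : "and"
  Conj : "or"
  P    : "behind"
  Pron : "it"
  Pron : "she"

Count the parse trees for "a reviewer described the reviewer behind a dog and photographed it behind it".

6

Two of the 6 distinct bracketings:
[S [NP [Det a] [N reviewer]] [VP [VP [VP [V described] [NP [NP [Det the] [N reviewer]] [PP [P behind] [NP [Det a] [N dog]]]]] [Conj and] [VP [V photographed] [NP [Pron it]]]] [PP [P behind] [NP [Pron it]]]]]
[S [NP [Det a] [N reviewer]] [VP [VP [VP [VP [V described] [NP [Det the] [N reviewer]]] [PP [P behind] [NP [Det a] [N dog]]]] [Conj and] [VP [V photographed] [NP [Pron it]]]] [PP [P behind] [NP [Pron it]]]]]
The difference turns on whether NP → NP PP is used at the relevant span, versus an alternative expansion of NP.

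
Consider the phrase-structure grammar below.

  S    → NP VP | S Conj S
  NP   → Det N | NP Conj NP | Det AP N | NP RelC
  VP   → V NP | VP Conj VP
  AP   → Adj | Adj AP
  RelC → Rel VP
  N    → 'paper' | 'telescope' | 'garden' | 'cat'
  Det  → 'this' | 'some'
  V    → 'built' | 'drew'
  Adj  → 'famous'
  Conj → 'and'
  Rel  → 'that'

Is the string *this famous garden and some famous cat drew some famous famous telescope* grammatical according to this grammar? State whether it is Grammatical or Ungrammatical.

[S [NP [NP [Det this] [AP [Adj famous]] [N garden]] [Conj and] [NP [Det some] [AP [Adj famous]] [N cat]]] [VP [V drew] [NP [Det some] [AP [Adj famous] [AP [Adj famous]]] [N telescope]]]]
The bracketing above is licensed at every node by one of the given productions, with S at the root.

Grammatical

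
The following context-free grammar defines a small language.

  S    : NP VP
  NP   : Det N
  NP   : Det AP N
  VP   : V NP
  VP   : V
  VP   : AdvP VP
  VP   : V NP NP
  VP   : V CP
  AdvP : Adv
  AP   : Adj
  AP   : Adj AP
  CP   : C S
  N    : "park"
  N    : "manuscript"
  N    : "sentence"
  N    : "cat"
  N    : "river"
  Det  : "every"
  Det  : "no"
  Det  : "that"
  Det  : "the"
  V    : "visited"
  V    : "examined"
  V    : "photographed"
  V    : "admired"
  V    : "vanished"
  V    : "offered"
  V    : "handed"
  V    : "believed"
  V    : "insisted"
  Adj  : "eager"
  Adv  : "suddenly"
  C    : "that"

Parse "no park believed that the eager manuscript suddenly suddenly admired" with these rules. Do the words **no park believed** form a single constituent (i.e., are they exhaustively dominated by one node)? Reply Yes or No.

[S [NP [Det no] [N park]] [VP [V believed] [CP [C that] [S [NP [Det the] [AP [Adj eager]] [N manuscript]] [VP [AdvP [Adv suddenly]] [VP [AdvP [Adv suddenly]] [VP [V admired]]]]]]]]
The smallest constituent containing 'no park believed' is the S spanning 'no park believed that the eager manuscript suddenly suddenly admired'; no single node in the tree dominates exactly the given words.

No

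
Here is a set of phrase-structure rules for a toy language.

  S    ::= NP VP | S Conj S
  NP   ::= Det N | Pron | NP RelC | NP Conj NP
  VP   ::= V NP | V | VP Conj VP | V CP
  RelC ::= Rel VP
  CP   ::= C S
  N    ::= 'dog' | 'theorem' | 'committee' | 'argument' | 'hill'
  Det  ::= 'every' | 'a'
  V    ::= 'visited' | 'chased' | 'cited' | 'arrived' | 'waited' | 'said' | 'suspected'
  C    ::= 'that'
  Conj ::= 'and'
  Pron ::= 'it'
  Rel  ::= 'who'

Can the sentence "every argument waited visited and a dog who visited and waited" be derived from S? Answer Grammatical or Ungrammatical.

Ungrammatical

For S → NP VP, the only prefix that parses as NP is 'every argument', but the remainder 'waited visited and a dog who visited and waited' is not a VP under these rules. The alternative S rule S → S Conj S likewise has no satisfying split.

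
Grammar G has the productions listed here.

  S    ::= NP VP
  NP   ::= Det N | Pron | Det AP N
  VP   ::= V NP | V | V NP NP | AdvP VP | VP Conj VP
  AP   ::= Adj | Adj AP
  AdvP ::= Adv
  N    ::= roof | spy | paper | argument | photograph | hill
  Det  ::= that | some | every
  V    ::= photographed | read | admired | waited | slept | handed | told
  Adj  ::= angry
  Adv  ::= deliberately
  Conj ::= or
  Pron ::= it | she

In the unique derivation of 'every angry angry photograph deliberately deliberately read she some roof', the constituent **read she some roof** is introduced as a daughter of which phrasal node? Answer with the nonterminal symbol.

VP

S
  NP
    Det: every
    AP
      Adj: angry
      AP
        Adj: angry
    N: photograph
  VP
    AdvP
      Adv: deliberately
    VP
      AdvP
        Adv: deliberately
      VP
        V: read
        NP
          Pron: she
        NP
          Det: some
          N: roof
The span 'read she some roof' is the VP node built by VP → V NP NP.
Its mother is the VP built by VP → AdvP VP.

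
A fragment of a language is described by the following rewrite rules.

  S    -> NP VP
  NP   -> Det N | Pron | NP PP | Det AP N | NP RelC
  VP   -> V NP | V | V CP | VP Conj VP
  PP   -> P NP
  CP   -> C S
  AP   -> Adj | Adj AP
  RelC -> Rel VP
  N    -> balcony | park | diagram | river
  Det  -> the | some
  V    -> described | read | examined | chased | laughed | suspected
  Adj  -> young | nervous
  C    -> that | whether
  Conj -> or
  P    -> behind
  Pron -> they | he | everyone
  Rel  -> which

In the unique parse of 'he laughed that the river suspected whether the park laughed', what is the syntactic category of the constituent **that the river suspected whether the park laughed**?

CP

S
  NP
    Pron: he
  VP
    V: laughed
    CP
      C: that
      S
        NP
          Det: the
          N: river
        VP
          V: suspected
          CP
            C: whether
            S
              NP
                Det: the
                N: park
              VP
                V: laughed
The span 'that the river suspected whether the park laughed' is the CP node built by CP → C S.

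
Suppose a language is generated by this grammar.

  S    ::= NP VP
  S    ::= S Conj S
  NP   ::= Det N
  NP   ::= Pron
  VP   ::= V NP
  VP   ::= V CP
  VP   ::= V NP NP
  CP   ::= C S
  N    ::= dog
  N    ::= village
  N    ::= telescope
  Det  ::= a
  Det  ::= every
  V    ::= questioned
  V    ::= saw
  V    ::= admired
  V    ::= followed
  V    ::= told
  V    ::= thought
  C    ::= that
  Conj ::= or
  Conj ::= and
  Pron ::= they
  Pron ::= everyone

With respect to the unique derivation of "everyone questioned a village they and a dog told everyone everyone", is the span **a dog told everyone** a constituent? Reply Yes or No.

[S [S [NP [Pron everyone]] [VP [V questioned] [NP [Det a] [N village]] [NP [Pron they]]]] [Conj and] [S [NP [Det a] [N dog]] [VP [V told] [NP [Pron everyone]] [NP [Pron everyone]]]]]
The smallest constituent containing 'a dog told everyone' is the S spanning 'a dog told everyone everyone'; no single node in the tree dominates exactly the given words.

No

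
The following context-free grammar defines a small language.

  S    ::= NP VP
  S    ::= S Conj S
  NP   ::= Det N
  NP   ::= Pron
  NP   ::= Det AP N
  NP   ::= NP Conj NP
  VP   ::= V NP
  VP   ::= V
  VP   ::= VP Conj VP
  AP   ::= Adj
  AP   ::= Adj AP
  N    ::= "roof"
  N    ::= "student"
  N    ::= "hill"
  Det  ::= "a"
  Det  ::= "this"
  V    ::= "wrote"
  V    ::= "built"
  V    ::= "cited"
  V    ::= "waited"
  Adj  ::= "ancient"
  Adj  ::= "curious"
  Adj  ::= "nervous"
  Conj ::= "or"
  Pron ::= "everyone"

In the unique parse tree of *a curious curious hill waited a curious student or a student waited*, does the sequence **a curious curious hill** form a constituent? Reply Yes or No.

Yes

[S [S [NP [Det a] [AP [Adj curious] [AP [Adj curious]]] [N hill]] [VP [V waited] [NP [Det a] [AP [Adj curious]] [N student]]]] [Conj or] [S [NP [Det a] [N student]] [VP [V waited]]]]
The words 'a curious curious hill' are exhaustively dominated by a single NP node (built by NP → Det AP N), so they form a constituent.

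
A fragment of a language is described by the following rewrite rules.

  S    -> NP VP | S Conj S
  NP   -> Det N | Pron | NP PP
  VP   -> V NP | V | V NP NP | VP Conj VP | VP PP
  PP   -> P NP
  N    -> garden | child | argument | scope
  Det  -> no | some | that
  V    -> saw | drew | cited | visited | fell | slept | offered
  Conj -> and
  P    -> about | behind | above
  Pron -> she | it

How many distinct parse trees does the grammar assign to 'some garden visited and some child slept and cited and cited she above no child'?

7

Two of the 7 distinct bracketings:
[S [S [NP [Det some] [N garden]] [VP [V visited]]] [Conj and] [S [NP [Det some] [N child]] [VP [VP [V slept]] [Conj and] [VP [VP [V cited]] [Conj and] [VP [V cited] [NP [NP [Pron she]] [PP [P above] [NP [Det no] [N child]]]]]]]]]
[S [S [NP [Det some] [N garden]] [VP [V visited]]] [Conj and] [S [NP [Det some] [N child]] [VP [VP [V slept]] [Conj and] [VP [VP [V cited]] [Conj and] [VP [VP [V cited] [NP [Pron she]]] [PP [P above] [NP [Det no] [N child]]]]]]]]
The difference turns on whether NP → NP PP is used at the relevant span, versus an alternative expansion of NP.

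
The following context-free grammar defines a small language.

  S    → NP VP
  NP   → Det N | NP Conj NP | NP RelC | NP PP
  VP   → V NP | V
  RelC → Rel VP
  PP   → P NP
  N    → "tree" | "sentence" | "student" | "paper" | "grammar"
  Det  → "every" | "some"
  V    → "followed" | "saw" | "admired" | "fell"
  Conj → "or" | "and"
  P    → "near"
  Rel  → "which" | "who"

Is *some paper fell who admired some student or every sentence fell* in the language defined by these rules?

Ungrammatical

For S → NP VP, the only prefix that parses as NP is 'some paper', but the remainder 'fell who admired some student or every sentence fell' is not a VP under these rules.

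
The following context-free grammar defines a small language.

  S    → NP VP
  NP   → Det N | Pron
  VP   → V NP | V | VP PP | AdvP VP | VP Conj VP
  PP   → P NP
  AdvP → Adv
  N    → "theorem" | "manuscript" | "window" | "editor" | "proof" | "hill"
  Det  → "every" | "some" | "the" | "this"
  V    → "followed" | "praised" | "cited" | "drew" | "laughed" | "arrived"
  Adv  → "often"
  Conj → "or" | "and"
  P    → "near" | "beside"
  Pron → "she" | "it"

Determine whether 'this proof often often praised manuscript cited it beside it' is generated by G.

Ungrammatical

A V word can never sit immediately before an N word in any string this grammar generates, so the substring 'praised manuscript' rules out a derivation.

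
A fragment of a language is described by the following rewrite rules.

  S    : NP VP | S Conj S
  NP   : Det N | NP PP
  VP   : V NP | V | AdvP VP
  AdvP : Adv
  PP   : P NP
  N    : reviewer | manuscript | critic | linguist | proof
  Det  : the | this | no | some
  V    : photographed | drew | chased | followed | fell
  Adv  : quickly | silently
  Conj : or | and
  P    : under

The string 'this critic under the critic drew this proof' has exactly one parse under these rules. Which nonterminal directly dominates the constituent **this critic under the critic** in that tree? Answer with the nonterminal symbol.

S

S
  NP
    NP
      Det: this
      N: critic
    PP
      P: under
      NP
        Det: the
        N: critic
  VP
    V: drew
    NP
      Det: this
      N: proof
The span 'this critic under the critic' is the NP node built by NP → NP PP.
Its mother is the S built by S → NP VP.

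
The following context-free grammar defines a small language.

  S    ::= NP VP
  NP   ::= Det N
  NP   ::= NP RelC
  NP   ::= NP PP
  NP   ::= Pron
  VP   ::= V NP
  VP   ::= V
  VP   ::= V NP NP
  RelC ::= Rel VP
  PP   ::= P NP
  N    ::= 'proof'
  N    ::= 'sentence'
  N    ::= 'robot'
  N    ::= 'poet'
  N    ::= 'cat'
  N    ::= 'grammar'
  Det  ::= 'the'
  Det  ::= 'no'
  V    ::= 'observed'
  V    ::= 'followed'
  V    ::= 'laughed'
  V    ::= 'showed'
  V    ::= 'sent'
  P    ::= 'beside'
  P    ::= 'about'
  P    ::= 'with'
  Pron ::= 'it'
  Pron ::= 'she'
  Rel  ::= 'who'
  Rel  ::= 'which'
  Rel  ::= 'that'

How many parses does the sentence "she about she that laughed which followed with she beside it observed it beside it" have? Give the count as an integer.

9

Two of the 9 distinct bracketings:
[S [NP [NP [Pron she]] [PP [P about] [NP [NP [NP [NP [Pron she]] [RelC [Rel that] [VP [V laughed]]]] [RelC [Rel which] [VP [V followed]]]] [PP [P with] [NP [NP [Pron she]] [PP [P beside] [NP [Pron it]]]]]]]] [VP [V observed] [NP [NP [Pron it]] [PP [P beside] [NP [Pron it]]]]]]
[S [NP [NP [Pron she]] [PP [P about] [NP [NP [NP [NP [NP [Pron she]] [RelC [Rel that] [VP [V laughed]]]] [RelC [Rel which] [VP [V followed]]]] [PP [P with] [NP [Pron she]]]] [PP [P beside] [NP [Pron it]]]]]] [VP [V observed] [NP [NP [Pron it]] [PP [P beside] [NP [Pron it]]]]]]
The trees differ in how a recursive rule is bracketed over the same span.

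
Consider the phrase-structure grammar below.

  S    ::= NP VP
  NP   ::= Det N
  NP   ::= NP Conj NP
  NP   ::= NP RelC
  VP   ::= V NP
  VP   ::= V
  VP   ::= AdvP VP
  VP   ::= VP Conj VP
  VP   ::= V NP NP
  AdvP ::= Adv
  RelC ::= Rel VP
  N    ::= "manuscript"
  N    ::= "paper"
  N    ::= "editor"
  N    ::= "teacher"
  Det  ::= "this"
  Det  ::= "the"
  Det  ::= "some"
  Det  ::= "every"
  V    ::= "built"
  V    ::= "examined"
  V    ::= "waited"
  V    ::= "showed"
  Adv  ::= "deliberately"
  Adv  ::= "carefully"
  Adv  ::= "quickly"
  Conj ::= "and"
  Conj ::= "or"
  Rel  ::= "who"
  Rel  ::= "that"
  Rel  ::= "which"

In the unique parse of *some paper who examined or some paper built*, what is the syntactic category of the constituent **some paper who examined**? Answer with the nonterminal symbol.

S
  NP
    NP
      NP
        Det: some
        N: paper
      RelC
        Rel: who
        VP
          V: examined
    Conj: or
    NP
      Det: some
      N: paper
  VP
    V: built
The span 'some paper who examined' is the NP node built by NP → NP RelC.

NP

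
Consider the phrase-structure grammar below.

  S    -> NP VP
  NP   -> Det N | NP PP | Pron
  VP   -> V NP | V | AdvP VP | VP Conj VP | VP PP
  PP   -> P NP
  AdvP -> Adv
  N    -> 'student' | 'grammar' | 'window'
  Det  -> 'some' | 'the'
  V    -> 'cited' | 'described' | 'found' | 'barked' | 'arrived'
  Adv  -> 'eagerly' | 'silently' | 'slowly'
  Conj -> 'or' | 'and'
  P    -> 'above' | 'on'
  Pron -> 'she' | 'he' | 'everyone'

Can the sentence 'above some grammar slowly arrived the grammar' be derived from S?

Ungrammatical

For S → NP VP, no prefix of the string parses as an NP.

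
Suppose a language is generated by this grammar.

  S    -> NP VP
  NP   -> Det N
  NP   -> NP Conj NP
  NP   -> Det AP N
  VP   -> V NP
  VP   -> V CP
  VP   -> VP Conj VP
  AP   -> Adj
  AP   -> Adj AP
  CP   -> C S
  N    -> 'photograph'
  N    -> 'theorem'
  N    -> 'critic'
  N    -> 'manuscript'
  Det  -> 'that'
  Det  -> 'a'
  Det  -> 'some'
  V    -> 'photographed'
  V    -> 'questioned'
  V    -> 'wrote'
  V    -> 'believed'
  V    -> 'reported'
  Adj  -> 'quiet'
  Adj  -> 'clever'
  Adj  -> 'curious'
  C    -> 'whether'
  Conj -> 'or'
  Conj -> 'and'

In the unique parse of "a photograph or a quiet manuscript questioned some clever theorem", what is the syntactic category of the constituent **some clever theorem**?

NP

[S [NP [NP [Det a] [N photograph]] [Conj or] [NP [Det a] [AP [Adj quiet]] [N manuscript]]] [VP [V questioned] [NP [Det some] [AP [Adj clever]] [N theorem]]]]
The span 'some clever theorem' is the NP node built by NP → Det AP N.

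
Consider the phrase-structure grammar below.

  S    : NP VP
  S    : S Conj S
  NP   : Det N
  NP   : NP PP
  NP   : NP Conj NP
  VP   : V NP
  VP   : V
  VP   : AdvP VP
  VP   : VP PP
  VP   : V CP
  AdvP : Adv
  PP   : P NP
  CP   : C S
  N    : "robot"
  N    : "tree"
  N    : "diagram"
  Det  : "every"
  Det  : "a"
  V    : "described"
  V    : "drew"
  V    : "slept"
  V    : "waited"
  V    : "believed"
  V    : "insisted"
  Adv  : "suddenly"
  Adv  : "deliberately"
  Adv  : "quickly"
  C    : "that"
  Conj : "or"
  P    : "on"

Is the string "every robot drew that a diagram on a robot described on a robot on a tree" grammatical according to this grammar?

S
  NP
    Det: every
    N: robot
  VP
    VP
      V: drew
      CP
        C: that
        S
          NP
            NP
              Det: a
              N: diagram
            PP
              P: on
              NP
                Det: a
                N: robot
          VP
            V: described
    PP
      P: on
      NP
        NP
          Det: a
          N: robot
        PP
          P: on
          NP
            Det: a
            N: tree
Each bracket corresponds to one application of a listed rule, so the string is derivable from S.

Grammatical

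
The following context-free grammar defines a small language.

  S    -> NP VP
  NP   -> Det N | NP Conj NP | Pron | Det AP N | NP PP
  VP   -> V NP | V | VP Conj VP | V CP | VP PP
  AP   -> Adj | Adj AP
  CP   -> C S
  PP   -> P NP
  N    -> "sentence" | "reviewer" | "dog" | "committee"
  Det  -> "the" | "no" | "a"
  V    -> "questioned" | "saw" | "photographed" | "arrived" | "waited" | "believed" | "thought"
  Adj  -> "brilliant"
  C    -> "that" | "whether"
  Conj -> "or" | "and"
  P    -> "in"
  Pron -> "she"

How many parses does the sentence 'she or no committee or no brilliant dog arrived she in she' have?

4

Two of the 4 distinct bracketings:
[S [NP [NP [Pron she]] [Conj or] [NP [NP [Det no] [N committee]] [Conj or] [NP [Det no] [AP [Adj brilliant]] [N dog]]]] [VP [V arrived] [NP [NP [Pron she]] [PP [P in] [NP [Pron she]]]]]]
[S [NP [NP [Pron she]] [Conj or] [NP [NP [Det no] [N committee]] [Conj or] [NP [Det no] [AP [Adj brilliant]] [N dog]]]] [VP [VP [V arrived] [NP [Pron she]]] [PP [P in] [NP [Pron she]]]]]
The difference turns on whether NP → NP PP is used at the relevant span, versus an alternative expansion of NP.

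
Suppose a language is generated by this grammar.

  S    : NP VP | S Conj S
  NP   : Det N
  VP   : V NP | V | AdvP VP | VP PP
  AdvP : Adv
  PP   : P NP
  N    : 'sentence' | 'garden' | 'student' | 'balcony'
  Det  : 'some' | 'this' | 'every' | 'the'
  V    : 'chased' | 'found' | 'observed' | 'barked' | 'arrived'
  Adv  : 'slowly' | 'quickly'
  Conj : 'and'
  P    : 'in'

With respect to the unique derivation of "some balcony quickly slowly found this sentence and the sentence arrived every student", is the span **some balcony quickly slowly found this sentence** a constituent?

[S [S [NP [Det some] [N balcony]] [VP [AdvP [Adv quickly]] [VP [AdvP [Adv slowly]] [VP [V found] [NP [Det this] [N sentence]]]]]] [Conj and] [S [NP [Det the] [N sentence]] [VP [V arrived] [NP [Det every] [N student]]]]]
The words 'some balcony quickly slowly found this sentence' are exhaustively dominated by a single S node (built by S → NP VP), so they form a constituent.

Yes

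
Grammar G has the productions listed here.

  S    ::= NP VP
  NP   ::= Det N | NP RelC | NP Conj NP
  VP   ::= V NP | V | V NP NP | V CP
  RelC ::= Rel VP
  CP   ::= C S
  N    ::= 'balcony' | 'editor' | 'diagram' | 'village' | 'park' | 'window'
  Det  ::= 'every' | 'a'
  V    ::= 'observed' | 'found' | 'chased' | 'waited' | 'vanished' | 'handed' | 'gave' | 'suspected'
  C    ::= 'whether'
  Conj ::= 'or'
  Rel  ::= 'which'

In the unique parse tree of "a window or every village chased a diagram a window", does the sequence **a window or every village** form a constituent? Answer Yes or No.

[S [NP [NP [Det a] [N window]] [Conj or] [NP [Det every] [N village]]] [VP [V chased] [NP [Det a] [N diagram]] [NP [Det a] [N window]]]]
The words 'a window or every village' are exhaustively dominated by a single NP node (built by NP → NP Conj NP), so they form a constituent.

Yes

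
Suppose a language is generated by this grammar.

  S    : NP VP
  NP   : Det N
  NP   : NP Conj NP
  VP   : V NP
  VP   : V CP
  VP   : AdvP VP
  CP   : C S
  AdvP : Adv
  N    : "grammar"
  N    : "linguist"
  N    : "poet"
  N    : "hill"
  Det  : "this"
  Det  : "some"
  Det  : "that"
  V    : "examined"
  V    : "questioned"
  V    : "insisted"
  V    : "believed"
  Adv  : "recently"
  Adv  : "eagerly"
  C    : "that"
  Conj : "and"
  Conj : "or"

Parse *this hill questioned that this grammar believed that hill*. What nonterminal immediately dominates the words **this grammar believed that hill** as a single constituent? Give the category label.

S

[S [NP [Det this] [N hill]] [VP [V questioned] [CP [C that] [S [NP [Det this] [N grammar]] [VP [V believed] [NP [Det that] [N hill]]]]]]]
The span 'this grammar believed that hill' is the S node built by S → NP VP.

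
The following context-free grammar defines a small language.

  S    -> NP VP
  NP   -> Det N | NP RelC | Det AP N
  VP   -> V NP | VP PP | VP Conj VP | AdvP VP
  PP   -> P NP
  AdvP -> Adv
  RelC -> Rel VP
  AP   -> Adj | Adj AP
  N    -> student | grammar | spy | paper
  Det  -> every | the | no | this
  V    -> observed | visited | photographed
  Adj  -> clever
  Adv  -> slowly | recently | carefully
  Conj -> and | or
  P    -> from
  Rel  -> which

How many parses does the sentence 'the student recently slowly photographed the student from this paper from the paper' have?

Two of the 6 distinct bracketings:
[S [NP [Det the] [N student]] [VP [VP [VP [AdvP [Adv recently]] [VP [AdvP [Adv slowly]] [VP [V photographed] [NP [Det the] [N student]]]]] [PP [P from] [NP [Det this] [N paper]]]] [PP [P from] [NP [Det the] [N paper]]]]]
[S [NP [Det the] [N student]] [VP [VP [AdvP [Adv recently]] [VP [VP [AdvP [Adv slowly]] [VP [V photographed] [NP [Det the] [N student]]]] [PP [P from] [NP [Det this] [N paper]]]]] [PP [P from] [NP [Det the] [N paper]]]]]
The trees differ in how a recursive rule is bracketed over the same span.

6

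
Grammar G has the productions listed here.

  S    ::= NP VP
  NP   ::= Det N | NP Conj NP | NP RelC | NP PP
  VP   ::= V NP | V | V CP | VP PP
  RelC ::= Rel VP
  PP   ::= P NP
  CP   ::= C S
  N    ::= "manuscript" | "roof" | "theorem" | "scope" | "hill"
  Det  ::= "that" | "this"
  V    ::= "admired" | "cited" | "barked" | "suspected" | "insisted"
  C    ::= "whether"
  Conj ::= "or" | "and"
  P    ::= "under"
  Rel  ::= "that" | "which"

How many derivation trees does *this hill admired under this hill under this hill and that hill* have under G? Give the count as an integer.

Two of the 3 distinct bracketings:
[S [NP [Det this] [N hill]] [VP [VP [V admired]] [PP [P under] [NP [NP [NP [Det this] [N hill]] [PP [P under] [NP [Det this] [N hill]]]] [Conj and] [NP [Det that] [N hill]]]]]]
[S [NP [Det this] [N hill]] [VP [VP [V admired]] [PP [P under] [NP [NP [Det this] [N hill]] [PP [P under] [NP [NP [Det this] [N hill]] [Conj and] [NP [Det that] [N hill]]]]]]]]
The trees differ in how a recursive rule is bracketed over the same span.

3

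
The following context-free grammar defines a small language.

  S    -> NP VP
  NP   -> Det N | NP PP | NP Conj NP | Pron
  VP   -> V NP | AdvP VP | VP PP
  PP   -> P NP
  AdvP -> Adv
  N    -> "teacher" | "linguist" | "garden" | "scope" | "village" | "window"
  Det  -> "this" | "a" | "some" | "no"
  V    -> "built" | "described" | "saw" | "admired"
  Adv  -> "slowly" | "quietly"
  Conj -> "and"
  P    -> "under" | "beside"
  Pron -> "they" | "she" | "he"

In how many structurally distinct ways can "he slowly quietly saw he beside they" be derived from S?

Two of the 4 distinct bracketings:
[S [NP [Pron he]] [VP [AdvP [Adv slowly]] [VP [AdvP [Adv quietly]] [VP [V saw] [NP [NP [Pron he]] [PP [P beside] [NP [Pron they]]]]]]]]
[S [NP [Pron he]] [VP [AdvP [Adv slowly]] [VP [AdvP [Adv quietly]] [VP [VP [V saw] [NP [Pron he]]] [PP [P beside] [NP [Pron they]]]]]]]
The difference turns on whether NP → NP PP is used at the relevant span, versus an alternative expansion of NP.

4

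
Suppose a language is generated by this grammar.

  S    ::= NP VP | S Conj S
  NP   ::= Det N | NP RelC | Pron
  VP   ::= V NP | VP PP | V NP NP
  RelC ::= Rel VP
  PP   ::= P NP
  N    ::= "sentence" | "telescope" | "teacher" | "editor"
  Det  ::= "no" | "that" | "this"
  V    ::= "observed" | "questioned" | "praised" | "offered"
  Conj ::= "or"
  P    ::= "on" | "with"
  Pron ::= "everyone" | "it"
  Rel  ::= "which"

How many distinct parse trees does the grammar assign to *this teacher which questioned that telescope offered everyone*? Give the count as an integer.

[S [NP [NP [Det this] [N teacher]] [RelC [Rel which] [VP [V questioned] [NP [Det that] [N telescope]]]]] [VP [V offered] [NP [Pron everyone]]]]
No rule offers an alternative attachment or grouping for any span, so this is the only derivation.

1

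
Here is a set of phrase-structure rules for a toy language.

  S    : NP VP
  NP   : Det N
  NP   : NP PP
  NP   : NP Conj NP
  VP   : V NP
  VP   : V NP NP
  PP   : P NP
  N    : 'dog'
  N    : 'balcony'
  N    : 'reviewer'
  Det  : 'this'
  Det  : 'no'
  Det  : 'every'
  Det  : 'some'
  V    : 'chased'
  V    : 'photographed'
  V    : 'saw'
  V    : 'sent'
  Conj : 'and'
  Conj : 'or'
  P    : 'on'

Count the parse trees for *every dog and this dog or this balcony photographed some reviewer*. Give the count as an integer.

The two bracketings:
[S [NP [NP [Det every] [N dog]] [Conj and] [NP [NP [Det this] [N dog]] [Conj or] [NP [Det this] [N balcony]]]] [VP [V photographed] [NP [Det some] [N reviewer]]]]
[S [NP [NP [NP [Det every] [N dog]] [Conj and] [NP [Det this] [N dog]]] [Conj or] [NP [Det this] [N balcony]]] [VP [V photographed] [NP [Det some] [N reviewer]]]]
The trees differ in how a recursive rule is bracketed over the same span.

2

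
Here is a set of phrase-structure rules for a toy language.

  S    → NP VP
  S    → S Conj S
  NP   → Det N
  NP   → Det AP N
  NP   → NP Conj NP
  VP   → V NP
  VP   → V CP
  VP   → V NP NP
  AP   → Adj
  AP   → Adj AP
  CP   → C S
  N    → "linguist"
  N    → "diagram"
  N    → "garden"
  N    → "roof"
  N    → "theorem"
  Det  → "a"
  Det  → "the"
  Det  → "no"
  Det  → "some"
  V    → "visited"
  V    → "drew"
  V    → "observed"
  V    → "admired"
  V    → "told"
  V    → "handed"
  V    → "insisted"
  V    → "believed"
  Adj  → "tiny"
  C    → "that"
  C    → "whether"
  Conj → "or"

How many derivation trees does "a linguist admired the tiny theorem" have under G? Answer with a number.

1

[S [NP [Det a] [N linguist]] [VP [V admired] [NP [Det the] [AP [Adj tiny]] [N theorem]]]]
No rule offers an alternative attachment or grouping for any span, so this is the only derivation.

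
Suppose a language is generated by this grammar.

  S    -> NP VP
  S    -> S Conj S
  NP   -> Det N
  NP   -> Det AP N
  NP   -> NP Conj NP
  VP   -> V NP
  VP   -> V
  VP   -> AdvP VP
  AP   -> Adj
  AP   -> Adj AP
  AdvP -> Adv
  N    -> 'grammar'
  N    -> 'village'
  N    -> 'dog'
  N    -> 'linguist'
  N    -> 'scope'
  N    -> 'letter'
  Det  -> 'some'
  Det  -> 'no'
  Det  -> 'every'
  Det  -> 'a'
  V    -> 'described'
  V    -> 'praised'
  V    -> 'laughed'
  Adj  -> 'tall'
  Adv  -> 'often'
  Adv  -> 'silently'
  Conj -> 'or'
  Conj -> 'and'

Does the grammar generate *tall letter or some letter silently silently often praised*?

Ungrammatical

For S → NP VP, no prefix of the string parses as an NP. The alternative S rule S → S Conj S likewise has no satisfying split.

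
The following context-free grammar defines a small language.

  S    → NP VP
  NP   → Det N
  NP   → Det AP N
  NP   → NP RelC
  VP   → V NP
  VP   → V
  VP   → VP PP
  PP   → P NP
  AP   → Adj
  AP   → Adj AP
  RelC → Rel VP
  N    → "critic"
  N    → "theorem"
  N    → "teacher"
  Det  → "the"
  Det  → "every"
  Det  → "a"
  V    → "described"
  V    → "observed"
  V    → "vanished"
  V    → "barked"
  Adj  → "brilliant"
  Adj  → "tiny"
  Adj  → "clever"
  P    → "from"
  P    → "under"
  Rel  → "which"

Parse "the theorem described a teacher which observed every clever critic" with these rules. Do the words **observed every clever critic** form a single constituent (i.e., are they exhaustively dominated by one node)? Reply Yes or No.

Yes

[S [NP [Det the] [N theorem]] [VP [V described] [NP [NP [Det a] [N teacher]] [RelC [Rel which] [VP [V observed] [NP [Det every] [AP [Adj clever]] [N critic]]]]]]]
The words 'observed every clever critic' are exhaustively dominated by a single VP node (built by VP → V NP), so they form a constituent.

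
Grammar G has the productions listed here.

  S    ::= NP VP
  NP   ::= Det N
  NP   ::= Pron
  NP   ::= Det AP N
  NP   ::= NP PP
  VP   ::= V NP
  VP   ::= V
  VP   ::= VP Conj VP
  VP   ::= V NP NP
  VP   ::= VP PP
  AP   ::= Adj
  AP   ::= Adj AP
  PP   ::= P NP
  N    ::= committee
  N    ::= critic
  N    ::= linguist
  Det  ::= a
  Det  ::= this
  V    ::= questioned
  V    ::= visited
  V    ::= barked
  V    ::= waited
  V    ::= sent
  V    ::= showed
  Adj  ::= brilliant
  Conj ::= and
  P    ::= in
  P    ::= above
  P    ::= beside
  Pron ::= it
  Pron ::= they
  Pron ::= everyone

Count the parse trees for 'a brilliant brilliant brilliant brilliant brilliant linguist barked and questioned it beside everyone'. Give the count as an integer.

Two of the 3 distinct bracketings:
[S [NP [Det a] [AP [Adj brilliant] [AP [Adj brilliant] [AP [Adj brilliant] [AP [Adj brilliant] [AP [Adj brilliant]]]]]] [N linguist]] [VP [VP [V barked]] [Conj and] [VP [V questioned] [NP [NP [Pron it]] [PP [P beside] [NP [Pron everyone]]]]]]]
[S [NP [Det a] [AP [Adj brilliant] [AP [Adj brilliant] [AP [Adj brilliant] [AP [Adj brilliant] [AP [Adj brilliant]]]]]] [N linguist]] [VP [VP [V barked]] [Conj and] [VP [VP [V questioned] [NP [Pron it]]] [PP [P beside] [NP [Pron everyone]]]]]]
The difference turns on whether NP → NP PP is used at the relevant span, versus an alternative expansion of NP.

3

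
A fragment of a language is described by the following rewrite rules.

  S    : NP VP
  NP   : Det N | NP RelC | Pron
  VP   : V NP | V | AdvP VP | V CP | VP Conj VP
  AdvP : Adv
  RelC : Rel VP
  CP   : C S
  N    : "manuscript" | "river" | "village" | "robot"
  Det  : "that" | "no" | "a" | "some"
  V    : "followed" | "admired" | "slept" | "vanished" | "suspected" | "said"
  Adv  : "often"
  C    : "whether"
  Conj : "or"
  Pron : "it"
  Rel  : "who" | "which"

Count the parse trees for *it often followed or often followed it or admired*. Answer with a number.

Two of the 7 distinct bracketings:
[S [NP [Pron it]] [VP [AdvP [Adv often]] [VP [VP [V followed]] [Conj or] [VP [AdvP [Adv often]] [VP [VP [V followed] [NP [Pron it]]] [Conj or] [VP [V admired]]]]]]]
[S [NP [Pron it]] [VP [AdvP [Adv often]] [VP [VP [V followed]] [Conj or] [VP [VP [AdvP [Adv often]] [VP [V followed] [NP [Pron it]]]] [Conj or] [VP [V admired]]]]]]
The trees differ in how a recursive rule is bracketed over the same span.

7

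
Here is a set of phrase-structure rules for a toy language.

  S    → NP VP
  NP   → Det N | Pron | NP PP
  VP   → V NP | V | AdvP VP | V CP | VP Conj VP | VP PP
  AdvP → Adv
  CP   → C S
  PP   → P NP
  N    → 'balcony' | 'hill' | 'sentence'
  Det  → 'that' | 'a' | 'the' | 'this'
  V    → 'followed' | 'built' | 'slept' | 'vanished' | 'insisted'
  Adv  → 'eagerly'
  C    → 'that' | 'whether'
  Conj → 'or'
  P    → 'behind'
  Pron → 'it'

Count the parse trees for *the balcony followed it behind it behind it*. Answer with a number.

5

Two of the 5 distinct bracketings:
[S [NP [Det the] [N balcony]] [VP [V followed] [NP [NP [Pron it]] [PP [P behind] [NP [NP [Pron it]] [PP [P behind] [NP [Pron it]]]]]]]]
[S [NP [Det the] [N balcony]] [VP [V followed] [NP [NP [NP [Pron it]] [PP [P behind] [NP [Pron it]]]] [PP [P behind] [NP [Pron it]]]]]]
The trees differ in how a recursive rule is bracketed over the same span.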